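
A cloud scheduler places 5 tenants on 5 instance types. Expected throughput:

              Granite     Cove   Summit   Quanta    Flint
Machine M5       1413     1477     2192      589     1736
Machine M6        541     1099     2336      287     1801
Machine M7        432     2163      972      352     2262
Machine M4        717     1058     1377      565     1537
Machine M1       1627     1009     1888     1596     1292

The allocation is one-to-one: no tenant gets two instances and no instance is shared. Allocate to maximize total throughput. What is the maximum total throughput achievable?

Maximum total: 9045 ops/s

This is the linear assignment problem.
Optimal: Granite→Machine M5 (1413 ops/s), Cove→Machine M7 (2163 ops/s), Summit→Machine M6 (2336 ops/s), Quanta→Machine M1 (1596 ops/s), Flint→Machine M4 (1537 ops/s) — total 1413+2163+2336+1596+1537 = 9045 ops/s.
Row-greedy (each tenant in turn takes its best remaining instance) gives 8252 ops/s, worse by 793.
No other one-to-one assignment exceeds 9045 ops/s.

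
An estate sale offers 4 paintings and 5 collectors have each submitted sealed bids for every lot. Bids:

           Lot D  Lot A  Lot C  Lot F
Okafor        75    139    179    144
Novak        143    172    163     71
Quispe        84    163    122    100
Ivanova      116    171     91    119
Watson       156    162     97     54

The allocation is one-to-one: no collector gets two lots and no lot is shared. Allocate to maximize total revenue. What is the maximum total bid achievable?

Optimal: Watson→Lot D ($156), Ivanova→Lot A ($171), Novak→Lot C ($163), Okafor→Lot F ($144) — total 156+171+163+144 = $634.
Swapping Novak↔Ivanova (Novak→Lot A $172, Ivanova→Lot C $91) loses 71.
Checked against all permutations: $634 is optimal.

Maximum total: $634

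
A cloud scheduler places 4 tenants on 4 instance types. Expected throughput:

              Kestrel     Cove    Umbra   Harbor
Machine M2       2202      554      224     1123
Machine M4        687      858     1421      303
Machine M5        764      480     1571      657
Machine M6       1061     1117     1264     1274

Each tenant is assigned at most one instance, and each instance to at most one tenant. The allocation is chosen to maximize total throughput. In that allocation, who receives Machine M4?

Optimal: Kestrel→Machine M2 (2202 ops/s), Cove→Machine M4 (858 ops/s), Umbra→Machine M5 (1571 ops/s), Harbor→Machine M6 (1274 ops/s) — total 2202+858+1571+1274 = 5905 ops/s.
Column-greedy (each instance in turn goes to its best remaining tenant) gives 5397 ops/s, worse by 508.
Cove's own top instance is Machine M6 (1117 ops/s), but forcing Cove→Machine M6 and reassigning the rest optimally gives only 5397 ops/s — worse by 508.

Cove receives Machine M4.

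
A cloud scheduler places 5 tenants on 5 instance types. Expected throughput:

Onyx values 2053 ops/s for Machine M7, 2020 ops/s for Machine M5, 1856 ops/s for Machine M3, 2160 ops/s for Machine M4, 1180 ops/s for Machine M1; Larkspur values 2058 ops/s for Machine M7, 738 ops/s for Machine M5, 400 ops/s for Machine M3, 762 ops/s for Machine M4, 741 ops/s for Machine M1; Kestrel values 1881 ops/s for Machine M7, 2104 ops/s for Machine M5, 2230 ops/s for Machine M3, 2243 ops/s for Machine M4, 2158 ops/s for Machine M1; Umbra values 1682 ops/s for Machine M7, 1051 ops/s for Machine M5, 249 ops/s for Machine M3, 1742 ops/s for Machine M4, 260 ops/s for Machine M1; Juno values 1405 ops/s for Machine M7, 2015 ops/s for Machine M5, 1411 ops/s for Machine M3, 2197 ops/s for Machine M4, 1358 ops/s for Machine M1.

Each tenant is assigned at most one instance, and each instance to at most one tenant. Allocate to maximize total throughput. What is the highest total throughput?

Maximum total: 9829 ops/s

Optimal: Onyx→Machine M3 (1856 ops/s), Larkspur→Machine M7 (2058 ops/s), Kestrel→Machine M1 (2158 ops/s), Umbra→Machine M4 (1742 ops/s), Juno→Machine M5 (2015 ops/s) — total 1856+2058+2158+1742+2015 = 9829 ops/s.
Max-entry greedy (repeatedly take the single best remaining cell) gives 7992 ops/s, worse by 1837.
Checked against all permutations: 9829 ops/s is optimal.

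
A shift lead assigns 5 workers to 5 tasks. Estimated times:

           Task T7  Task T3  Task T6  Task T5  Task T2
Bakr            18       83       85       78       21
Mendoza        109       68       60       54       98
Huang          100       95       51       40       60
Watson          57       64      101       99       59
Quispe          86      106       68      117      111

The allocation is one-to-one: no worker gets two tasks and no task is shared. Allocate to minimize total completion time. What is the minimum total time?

This is a one-to-one assignment (minimum-cost bipartite matching).
Optimal: Bakr→Task T7 (18 min), Mendoza→Task T3 (68 min), Huang→Task T5 (40 min), Watson→Task T2 (59 min), Quispe→Task T6 (68 min) — total 18+68+40+59+68 = 253 min.
Row-greedy (each worker in turn takes its cheapest remaining task) gives 288 min, worse by 35.
Next-best assignment: Bakr→Task T2, Mendoza→Task T3, Huang→Task T5, Watson→Task T7, Quispe→Task T6 = 254 min.
Swapping Watson↔Quispe (Watson→Task T6 101 min, Quispe→Task T2 111 min) adds 85.

Minimum total: 253 min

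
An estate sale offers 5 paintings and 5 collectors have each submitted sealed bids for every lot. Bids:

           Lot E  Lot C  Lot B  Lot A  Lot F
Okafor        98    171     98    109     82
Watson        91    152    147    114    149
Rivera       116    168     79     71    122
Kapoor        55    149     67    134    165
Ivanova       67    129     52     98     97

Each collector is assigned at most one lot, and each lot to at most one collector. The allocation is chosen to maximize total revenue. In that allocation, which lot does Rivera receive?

Rivera receives Lot E.

Optimal: Okafor→Lot C ($171), Watson→Lot B ($147), Rivera→Lot E ($116), Kapoor→Lot F ($165), Ivanova→Lot A ($98) — total 171+147+116+165+98 = $697.
Column-greedy (each lot in turn goes to its best remaining collector) gives $665, worse by 32.
Swapping Rivera↔Watson (Rivera→Lot B $79, Watson→Lot E $91) loses 93.
Rivera's own top lot is Lot C ($168), but forcing Rivera→Lot C and reassigning the rest optimally gives only $676 — worse by 21.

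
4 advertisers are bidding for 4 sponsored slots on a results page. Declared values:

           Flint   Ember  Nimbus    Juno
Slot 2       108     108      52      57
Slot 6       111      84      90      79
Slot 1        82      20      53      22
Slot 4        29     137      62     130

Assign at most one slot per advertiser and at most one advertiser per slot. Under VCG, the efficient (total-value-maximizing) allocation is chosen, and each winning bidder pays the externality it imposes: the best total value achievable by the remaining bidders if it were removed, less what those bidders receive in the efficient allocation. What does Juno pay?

Juno pays $55.

Efficient allocation: Flint→Slot 1 ($82), Ember→Slot 2 ($108), Nimbus→Slot 6 ($90), Juno→Slot 4 ($130); total welfare W = $410.
Juno receives Slot 4 at value $130, so the others get W − 130 = $280.
Without Juno: best allocation of the remaining 3 bidders over all 4 slots is Flint→Slot 2 ($108), Ember→Slot 4 ($137), Nimbus→Slot 6 ($90), total $335.
VCG payment = (others' best without Juno) − (others' welfare with Juno) = 335 − 280 = $55.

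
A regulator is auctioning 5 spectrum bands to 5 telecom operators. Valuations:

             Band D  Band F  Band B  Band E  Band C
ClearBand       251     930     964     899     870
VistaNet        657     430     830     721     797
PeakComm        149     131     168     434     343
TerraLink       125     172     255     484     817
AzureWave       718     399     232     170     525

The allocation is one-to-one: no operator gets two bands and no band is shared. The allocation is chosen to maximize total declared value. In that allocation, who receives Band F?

ClearBand receives Band F.

This is a one-to-one assignment (maximum-weight bipartite matching).
Optimal: ClearBand→Band F ($930M), VistaNet→Band B ($830M), PeakComm→Band E ($434M), TerraLink→Band C ($817M), AzureWave→Band D ($718M) — total 930+830+434+817+718 = $3729M.
Column-greedy (each band in turn goes to its best remaining operator) gives $3305M, worse by 424.
ClearBand's own top band is Band B ($964M), but forcing ClearBand→Band B and reassigning the rest optimally gives only $3363M — worse by 366.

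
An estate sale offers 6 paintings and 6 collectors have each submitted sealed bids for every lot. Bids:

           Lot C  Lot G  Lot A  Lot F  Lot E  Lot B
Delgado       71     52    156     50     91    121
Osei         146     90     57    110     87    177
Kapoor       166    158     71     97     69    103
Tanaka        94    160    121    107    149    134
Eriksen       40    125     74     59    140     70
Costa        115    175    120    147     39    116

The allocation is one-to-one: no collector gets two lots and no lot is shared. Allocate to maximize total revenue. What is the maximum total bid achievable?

Maximum total: $946

Optimal: Delgado→Lot A ($156), Osei→Lot B ($177), Kapoor→Lot C ($166), Tanaka→Lot G ($160), Eriksen→Lot E ($140), Costa→Lot F ($147) — total 156+177+166+160+140+147 = $946.
Max-entry greedy (repeatedly take the single best remaining cell) gives $882, worse by 64.
Checked against all permutations: $946 is optimal.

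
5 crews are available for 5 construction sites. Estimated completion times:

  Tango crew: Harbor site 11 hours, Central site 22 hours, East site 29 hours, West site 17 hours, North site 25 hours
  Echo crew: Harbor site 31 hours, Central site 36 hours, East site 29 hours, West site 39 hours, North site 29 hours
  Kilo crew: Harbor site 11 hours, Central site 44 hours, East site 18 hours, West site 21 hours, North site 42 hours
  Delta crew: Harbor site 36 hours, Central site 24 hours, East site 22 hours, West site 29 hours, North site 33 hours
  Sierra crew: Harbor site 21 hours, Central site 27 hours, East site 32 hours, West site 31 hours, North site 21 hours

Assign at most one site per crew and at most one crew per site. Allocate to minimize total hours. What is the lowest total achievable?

Minimum total: 102 hours

Optimal: Tango crew→West site (17 hours), Echo crew→East site (29 hours), Kilo crew→Harbor site (11 hours), Delta crew→Central site (24 hours), Sierra crew→North site (21 hours) — total 17+29+11+24+21 = 102 hours.
Column-greedy (each site in turn goes to its cheapest remaining crew) gives 113 hours, worse by 11.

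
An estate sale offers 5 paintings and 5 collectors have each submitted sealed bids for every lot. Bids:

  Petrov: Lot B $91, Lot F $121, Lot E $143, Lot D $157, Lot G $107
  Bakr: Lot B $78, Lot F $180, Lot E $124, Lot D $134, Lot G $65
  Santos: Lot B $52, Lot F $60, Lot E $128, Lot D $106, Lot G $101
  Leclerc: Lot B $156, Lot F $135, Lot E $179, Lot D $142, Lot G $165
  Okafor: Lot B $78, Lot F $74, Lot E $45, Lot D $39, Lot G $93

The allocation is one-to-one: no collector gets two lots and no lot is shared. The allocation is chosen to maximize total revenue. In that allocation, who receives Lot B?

Leclerc receives Lot B.

Optimal: Petrov→Lot D ($157), Bakr→Lot F ($180), Santos→Lot E ($128), Leclerc→Lot B ($156), Okafor→Lot G ($93) — total 157+180+128+156+93 = $714.
Row-greedy (each collector in turn takes its best remaining lot) gives $708, worse by 6.
No other one-to-one assignment exceeds $714.
Leclerc's own top lot is Lot E ($179), but forcing Leclerc→Lot E and reassigning the rest optimally gives only $695 — worse by 19.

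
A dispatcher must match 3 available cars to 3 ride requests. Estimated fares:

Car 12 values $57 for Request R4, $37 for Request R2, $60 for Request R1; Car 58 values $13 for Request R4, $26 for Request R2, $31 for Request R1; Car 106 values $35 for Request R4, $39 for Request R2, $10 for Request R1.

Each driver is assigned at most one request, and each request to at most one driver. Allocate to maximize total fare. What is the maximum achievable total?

Max total: $127

Optimal: Car 12→Request R4 ($57), Car 58→Request R1 ($31), Car 106→Request R2 ($39) — total 57+31+39 = $127.
Row-greedy (each driver in turn takes its best remaining request) gives $121, worse by 6.
Next-best assignment: Car 12→Request R1, Car 58→Request R2, Car 106→Request R4 = $121.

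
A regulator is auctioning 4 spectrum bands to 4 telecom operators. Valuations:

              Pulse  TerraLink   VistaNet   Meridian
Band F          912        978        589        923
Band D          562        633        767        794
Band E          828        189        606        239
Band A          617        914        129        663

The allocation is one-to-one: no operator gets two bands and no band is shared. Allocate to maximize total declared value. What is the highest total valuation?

Optimal: Pulse→Band E ($828M), TerraLink→Band A ($914M), VistaNet→Band D ($767M), Meridian→Band F ($923M) — total 828+914+767+923 = $3432M.
Column-greedy (each band in turn goes to its best remaining operator) gives $2729M, worse by 703.
Next-best assignment: Pulse→Band E, TerraLink→Band F, VistaNet→Band D, Meridian→Band A = $3236M.
No other one-to-one assignment exceeds $3432M.

Max total: $3432M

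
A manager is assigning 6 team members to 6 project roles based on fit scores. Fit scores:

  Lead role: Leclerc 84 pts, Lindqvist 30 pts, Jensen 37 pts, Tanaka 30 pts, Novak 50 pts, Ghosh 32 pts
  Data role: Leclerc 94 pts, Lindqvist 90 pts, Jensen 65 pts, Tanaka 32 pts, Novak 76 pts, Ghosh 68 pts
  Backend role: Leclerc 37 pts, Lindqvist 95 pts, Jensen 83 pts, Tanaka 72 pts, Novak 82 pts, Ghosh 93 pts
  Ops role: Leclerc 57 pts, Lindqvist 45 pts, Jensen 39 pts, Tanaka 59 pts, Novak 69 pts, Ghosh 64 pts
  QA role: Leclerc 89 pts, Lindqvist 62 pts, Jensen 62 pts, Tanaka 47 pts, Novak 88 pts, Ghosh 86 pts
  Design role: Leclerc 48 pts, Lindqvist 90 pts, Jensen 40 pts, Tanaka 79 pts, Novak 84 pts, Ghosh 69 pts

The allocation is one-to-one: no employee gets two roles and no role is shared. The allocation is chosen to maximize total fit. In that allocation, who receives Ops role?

This is a one-to-one assignment (maximum-weight bipartite matching).
Optimal: Leclerc→Lead role (84 pts), Lindqvist→Data role (90 pts), Jensen→Backend role (83 pts), Tanaka→Design role (79 pts), Novak→Ops role (69 pts), Ghosh→QA role (86 pts) — total 84+90+83+79+69+86 = 491 pts.
Novak's own top role is QA role (88 pts), but forcing Novak→QA role and reassigning the rest optimally gives only 488 pts — worse by 3.

Novak receives Ops role.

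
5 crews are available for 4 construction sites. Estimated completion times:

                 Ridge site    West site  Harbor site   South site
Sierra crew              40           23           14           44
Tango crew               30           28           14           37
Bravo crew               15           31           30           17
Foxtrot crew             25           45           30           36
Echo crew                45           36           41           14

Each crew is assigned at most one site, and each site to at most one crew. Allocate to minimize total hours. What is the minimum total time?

Optimal: Bravo crew→Ridge site (15 hours), Sierra crew→West site (23 hours), Tango crew→Harbor site (14 hours), Echo crew→South site (14 hours) — total 15+23+14+14 = 66 hours.
Min-entry greedy (repeatedly take the single cheapest remaining cell) gives 71 hours, worse by 5.
Next-best assignment: Bravo crew→Ridge site, Tango crew→West site, Sierra crew→Harbor site, Echo crew→South site = 71 hours.
Swapping Sierra crew↔Tango crew (Sierra crew→Harbor site 14 hours, Tango crew→West site 28 hours) adds 5.
Every other assignment is strictly worse.

Min total: 66 hours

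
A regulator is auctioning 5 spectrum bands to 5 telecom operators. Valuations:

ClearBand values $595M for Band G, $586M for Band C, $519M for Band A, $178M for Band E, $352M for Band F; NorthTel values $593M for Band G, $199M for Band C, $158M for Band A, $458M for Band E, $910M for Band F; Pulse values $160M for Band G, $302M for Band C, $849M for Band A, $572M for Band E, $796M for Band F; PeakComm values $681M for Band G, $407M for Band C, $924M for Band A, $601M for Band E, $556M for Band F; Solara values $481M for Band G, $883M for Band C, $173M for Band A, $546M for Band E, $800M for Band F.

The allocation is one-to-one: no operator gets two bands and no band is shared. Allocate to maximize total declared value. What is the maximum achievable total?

Maximum total: $3884M

Optimal: ClearBand→Band G ($595M), NorthTel→Band F ($910M), Pulse→Band E ($572M), PeakComm→Band A ($924M), Solara→Band C ($883M) — total 595+910+572+924+883 = $3884M.
Row-greedy (each operator in turn takes its best remaining band) gives $3838M, worse by 46.
Swapping PeakComm↔NorthTel (PeakComm→Band F $556M, NorthTel→Band A $158M) loses 1120.
No other one-to-one assignment exceeds $3884M.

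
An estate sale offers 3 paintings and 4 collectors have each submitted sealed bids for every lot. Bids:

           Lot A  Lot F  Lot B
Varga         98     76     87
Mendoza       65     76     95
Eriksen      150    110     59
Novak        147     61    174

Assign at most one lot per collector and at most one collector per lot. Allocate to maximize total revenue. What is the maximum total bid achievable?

Maximum total: $400

This is a one-to-one assignment (maximum-weight bipartite matching).
Optimal: Eriksen→Lot A ($150), Varga→Lot F ($76), Novak→Lot B ($174) — total 150+76+174 = $400.
Row-greedy (each collector in turn takes its best remaining lot) gives $303, worse by 97.
No other one-to-one assignment exceeds $400.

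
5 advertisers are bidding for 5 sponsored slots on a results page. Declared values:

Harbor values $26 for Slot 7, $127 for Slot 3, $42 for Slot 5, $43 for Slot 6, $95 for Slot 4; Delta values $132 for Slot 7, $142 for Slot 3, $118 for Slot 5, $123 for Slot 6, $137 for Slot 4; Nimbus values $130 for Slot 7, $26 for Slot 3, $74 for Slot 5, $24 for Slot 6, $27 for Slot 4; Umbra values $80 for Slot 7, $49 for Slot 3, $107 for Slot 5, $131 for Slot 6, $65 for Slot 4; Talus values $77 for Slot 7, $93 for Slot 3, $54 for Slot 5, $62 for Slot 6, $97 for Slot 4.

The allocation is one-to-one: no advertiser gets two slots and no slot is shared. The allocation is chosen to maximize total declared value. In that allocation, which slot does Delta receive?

This is the linear assignment problem.
Optimal: Harbor→Slot 3 ($127), Delta→Slot 5 ($118), Nimbus→Slot 7 ($130), Umbra→Slot 6 ($131), Talus→Slot 4 ($97) — total 127+118+130+131+97 = $603.
Row-greedy (each advertiser in turn takes its best remaining slot) gives $579, worse by 24.
Swapping Delta↔Talus (Delta→Slot 4 $137, Talus→Slot 5 $54) loses 24.
Delta's own top slot is Slot 3 ($142), but forcing Delta→Slot 3 and reassigning the rest optimally gives only $552 — worse by 51.

Delta receives Slot 5.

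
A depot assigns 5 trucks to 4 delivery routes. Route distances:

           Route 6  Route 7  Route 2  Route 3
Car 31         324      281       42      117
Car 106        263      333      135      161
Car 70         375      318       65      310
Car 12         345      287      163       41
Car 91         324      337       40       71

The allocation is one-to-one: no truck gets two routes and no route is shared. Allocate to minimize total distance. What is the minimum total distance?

Optimal: Car 106→Route 6 (263 km), Car 31→Route 7 (281 km), Car 91→Route 2 (40 km), Car 12→Route 3 (41 km) — total 263+281+40+41 = 625 km.
Row-greedy (each truck in turn takes its cheapest remaining route) gives 866 km, worse by 241.
Next-best assignment: Car 106→Route 6, Car 31→Route 7, Car 70→Route 2, Car 12→Route 3 = 650 km.
Swapping Car 91↔Car 106 (Car 91→Route 6 324 km, Car 106→Route 2 135 km) adds 156.

Min total: 625 km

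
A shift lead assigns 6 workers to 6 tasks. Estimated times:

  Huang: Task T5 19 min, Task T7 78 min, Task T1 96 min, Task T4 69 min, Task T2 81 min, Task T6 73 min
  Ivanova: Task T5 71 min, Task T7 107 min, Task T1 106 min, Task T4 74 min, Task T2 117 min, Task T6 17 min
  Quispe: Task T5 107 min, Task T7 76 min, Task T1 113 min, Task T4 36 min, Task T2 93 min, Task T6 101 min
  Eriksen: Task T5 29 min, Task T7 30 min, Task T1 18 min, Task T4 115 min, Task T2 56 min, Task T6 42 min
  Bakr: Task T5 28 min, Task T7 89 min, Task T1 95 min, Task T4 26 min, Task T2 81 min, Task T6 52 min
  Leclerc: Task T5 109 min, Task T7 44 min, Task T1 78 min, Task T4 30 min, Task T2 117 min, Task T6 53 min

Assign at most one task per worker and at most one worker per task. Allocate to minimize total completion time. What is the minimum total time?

Optimal: Huang→Task T5 (19 min), Ivanova→Task T6 (17 min), Quispe→Task T4 (36 min), Eriksen→Task T1 (18 min), Bakr→Task T2 (81 min), Leclerc→Task T7 (44 min) — total 19+17+36+18+81+44 = 215 min.
Column-greedy (each task in turn goes to its cheapest remaining worker) gives 263 min, worse by 48.
Next-best assignment: Huang→Task T5, Ivanova→Task T6, Quispe→Task T2, Eriksen→Task T1, Bakr→Task T4, Leclerc→Task T7 = 217 min.

Minimum total: 215 min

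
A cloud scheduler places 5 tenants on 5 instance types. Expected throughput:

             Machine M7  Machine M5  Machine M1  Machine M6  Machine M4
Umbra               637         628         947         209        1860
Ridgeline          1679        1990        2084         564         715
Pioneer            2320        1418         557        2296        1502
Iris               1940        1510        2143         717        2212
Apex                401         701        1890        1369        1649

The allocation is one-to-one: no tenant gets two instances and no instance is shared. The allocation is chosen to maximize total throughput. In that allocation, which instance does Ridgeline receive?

Optimal: Umbra→Machine M4 (1860 ops/s), Ridgeline→Machine M5 (1990 ops/s), Pioneer→Machine M6 (2296 ops/s), Iris→Machine M7 (1940 ops/s), Apex→Machine M1 (1890 ops/s) — total 1860+1990+2296+1940+1890 = 9976 ops/s.
Column-greedy (each instance in turn goes to its best remaining tenant) gives 9682 ops/s, worse by 294.
Ridgeline's own top instance is Machine M1 (2084 ops/s), but forcing Ridgeline→Machine M1 and reassigning the rest optimally gives only 9143 ops/s — worse by 833.

Ridgeline receives Machine M5.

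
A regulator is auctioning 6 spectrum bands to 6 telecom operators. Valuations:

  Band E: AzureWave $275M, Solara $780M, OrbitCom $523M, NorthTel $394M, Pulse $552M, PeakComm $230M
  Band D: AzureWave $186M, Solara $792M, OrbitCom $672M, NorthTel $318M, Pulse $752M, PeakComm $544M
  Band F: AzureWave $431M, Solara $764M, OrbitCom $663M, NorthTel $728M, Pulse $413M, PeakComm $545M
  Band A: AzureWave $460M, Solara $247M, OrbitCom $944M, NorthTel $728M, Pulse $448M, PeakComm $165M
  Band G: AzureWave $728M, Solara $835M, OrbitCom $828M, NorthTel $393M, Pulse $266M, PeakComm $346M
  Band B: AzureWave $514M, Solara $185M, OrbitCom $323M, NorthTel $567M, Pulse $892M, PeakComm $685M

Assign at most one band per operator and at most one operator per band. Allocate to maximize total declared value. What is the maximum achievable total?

Maximum total: $4617M

Optimal: AzureWave→Band G ($728M), Solara→Band E ($780M), OrbitCom→Band A ($944M), NorthTel→Band F ($728M), Pulse→Band D ($752M), PeakComm→Band B ($685M) — total 728+780+944+728+752+685 = $4617M.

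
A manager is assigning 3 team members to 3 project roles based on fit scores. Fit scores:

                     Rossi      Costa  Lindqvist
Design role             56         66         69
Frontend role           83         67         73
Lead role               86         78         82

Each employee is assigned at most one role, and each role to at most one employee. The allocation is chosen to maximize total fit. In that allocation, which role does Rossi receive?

Rossi receives Frontend role.

Optimal: Rossi→Frontend role (83 pts), Costa→Design role (66 pts), Lindqvist→Lead role (82 pts) — total 83+66+82 = 231 pts.
Row-greedy (each employee in turn takes its best remaining role) gives 222 pts, worse by 9.
Next-best assignment: Rossi→Frontend role, Costa→Lead role, Lindqvist→Design role = 230 pts.
Swapping Rossi↔Costa (Rossi→Design role 56 pts, Costa→Frontend role 67 pts) loses 26.
Rossi's own top role is Lead role (86 pts), but forcing Rossi→Lead role and reassigning the rest optimally gives only 225 pts — worse by 6.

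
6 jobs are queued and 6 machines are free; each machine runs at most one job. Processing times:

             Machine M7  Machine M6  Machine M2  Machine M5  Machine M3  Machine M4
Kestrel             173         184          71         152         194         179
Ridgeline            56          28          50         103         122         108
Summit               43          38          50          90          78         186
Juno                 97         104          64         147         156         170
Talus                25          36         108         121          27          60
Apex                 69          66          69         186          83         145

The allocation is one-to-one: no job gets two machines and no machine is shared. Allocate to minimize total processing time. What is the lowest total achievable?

Minimum total: 429 min

Optimal: Kestrel→Machine M2 (71 min), Ridgeline→Machine M6 (28 min), Summit→Machine M5 (90 min), Juno→Machine M7 (97 min), Talus→Machine M4 (60 min), Apex→Machine M3 (83 min) — total 71+28+90+97+60+83 = 429 min.
Column-greedy (each machine in turn goes to its cheapest remaining job) gives 512 min, worse by 83.
Swapping Ridgeline↔Summit (Ridgeline→Machine M5 103 min, Summit→Machine M6 38 min) adds 23.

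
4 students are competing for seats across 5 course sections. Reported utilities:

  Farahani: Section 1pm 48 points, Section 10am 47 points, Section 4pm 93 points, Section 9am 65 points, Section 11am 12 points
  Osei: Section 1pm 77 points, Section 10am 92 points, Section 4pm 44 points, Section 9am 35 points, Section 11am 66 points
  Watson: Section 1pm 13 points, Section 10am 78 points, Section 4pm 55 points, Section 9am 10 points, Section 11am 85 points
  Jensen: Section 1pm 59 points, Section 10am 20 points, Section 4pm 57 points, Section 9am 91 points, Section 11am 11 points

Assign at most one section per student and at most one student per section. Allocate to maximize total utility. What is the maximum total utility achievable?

Optimal: Farahani→Section 4pm (93 points), Osei→Section 10am (92 points), Watson→Section 11am (85 points), Jensen→Section 9am (91 points) — total 93+92+85+91 = 361 points.
Column-greedy (each section in turn goes to its best remaining student) gives 339 points, worse by 22.
Next-best assignment: Farahani→Section 4pm, Osei→Section 1pm, Watson→Section 11am, Jensen→Section 9am = 346 points.
Every other assignment is strictly worse.

Max total: 361 points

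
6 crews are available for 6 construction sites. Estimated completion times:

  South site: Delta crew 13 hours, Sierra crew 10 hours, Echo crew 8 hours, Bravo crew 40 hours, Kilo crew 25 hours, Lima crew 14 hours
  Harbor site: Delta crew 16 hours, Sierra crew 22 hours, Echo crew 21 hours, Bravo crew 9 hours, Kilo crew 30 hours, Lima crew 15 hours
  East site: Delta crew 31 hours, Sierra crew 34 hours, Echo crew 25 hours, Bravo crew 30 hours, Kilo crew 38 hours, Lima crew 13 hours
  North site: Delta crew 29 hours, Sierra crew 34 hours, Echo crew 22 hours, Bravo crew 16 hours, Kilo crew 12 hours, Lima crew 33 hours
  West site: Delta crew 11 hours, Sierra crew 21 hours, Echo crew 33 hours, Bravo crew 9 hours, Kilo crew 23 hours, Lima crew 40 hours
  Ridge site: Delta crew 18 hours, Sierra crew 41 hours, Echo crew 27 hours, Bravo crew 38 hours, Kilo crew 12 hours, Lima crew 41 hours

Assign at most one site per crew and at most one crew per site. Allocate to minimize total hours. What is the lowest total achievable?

Min total: 77 hours

Treat this as an assignment problem: match each crew to one site.
Optimal: Delta crew→West site (11 hours), Sierra crew→South site (10 hours), Echo crew→North site (22 hours), Bravo crew→Harbor site (9 hours), Kilo crew→Ridge site (12 hours), Lima crew→East site (13 hours) — total 11+10+22+9+12+13 = 77 hours.
Row-greedy (each crew in turn takes its cheapest remaining site) gives 83 hours, worse by 6.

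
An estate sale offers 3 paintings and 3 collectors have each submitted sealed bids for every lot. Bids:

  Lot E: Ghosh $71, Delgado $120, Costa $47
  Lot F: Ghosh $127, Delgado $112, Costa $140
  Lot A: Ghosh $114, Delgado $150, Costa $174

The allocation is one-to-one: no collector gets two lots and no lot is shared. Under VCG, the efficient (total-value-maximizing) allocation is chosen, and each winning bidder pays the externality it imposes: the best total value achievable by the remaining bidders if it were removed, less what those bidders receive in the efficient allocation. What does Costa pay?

Efficient allocation: Ghosh→Lot F ($127), Delgado→Lot E ($120), Costa→Lot A ($174); total welfare W = $421.
Costa receives Lot A at value $174, so the others get W − 174 = $247.
Without Costa: best allocation of the remaining 2 bidders over all 3 lots is Ghosh→Lot F ($127), Delgado→Lot A ($150), total $277.
VCG payment = (others' best without Costa) − (others' welfare with Costa) = 277 − 247 = $30.

Costa pays $30.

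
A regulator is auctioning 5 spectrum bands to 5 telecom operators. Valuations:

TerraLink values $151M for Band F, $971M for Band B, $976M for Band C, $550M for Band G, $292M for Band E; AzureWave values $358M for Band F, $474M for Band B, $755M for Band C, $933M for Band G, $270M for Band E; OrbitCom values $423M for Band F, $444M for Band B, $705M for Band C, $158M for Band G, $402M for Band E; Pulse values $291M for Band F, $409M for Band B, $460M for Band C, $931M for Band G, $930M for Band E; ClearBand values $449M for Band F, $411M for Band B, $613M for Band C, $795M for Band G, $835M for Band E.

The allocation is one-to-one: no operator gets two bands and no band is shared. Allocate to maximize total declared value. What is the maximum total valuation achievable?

Maximum total: $3988M

This is the linear assignment problem.
Optimal: TerraLink→Band B ($971M), AzureWave→Band G ($933M), OrbitCom→Band C ($705M), Pulse→Band E ($930M), ClearBand→Band F ($449M) — total 971+933+705+930+449 = $3988M.
No other one-to-one assignment exceeds $3988M.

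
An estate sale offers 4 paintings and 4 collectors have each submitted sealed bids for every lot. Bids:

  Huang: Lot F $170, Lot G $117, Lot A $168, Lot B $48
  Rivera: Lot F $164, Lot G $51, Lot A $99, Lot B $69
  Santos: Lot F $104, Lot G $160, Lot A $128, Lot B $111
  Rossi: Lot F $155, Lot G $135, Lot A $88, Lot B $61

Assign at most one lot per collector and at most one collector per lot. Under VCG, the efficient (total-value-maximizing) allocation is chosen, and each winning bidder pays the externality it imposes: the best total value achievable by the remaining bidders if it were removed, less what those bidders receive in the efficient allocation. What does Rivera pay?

Rivera pays $69.

Efficient allocation: Huang→Lot A ($168), Rivera→Lot F ($164), Santos→Lot B ($111), Rossi→Lot G ($135); total welfare W = $578.
Rivera receives Lot F at value $164, so the others get W − 164 = $414.
Without Rivera: best allocation of the remaining 3 bidders over all 4 lots is Huang→Lot A ($168), Santos→Lot G ($160), Rossi→Lot F ($155), total $483.
VCG payment = (others' best without Rivera) − (others' welfare with Rivera) = 483 − 414 = $69.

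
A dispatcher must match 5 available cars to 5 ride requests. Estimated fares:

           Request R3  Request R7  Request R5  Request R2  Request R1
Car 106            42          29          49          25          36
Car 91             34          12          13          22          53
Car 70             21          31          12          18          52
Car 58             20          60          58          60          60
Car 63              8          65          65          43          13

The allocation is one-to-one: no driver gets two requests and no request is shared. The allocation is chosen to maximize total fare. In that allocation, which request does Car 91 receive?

Car 91 receives Request R3.

This is the linear assignment problem.
Optimal: Car 106→Request R5 ($49), Car 91→Request R3 ($34), Car 70→Request R1 ($52), Car 58→Request R2 ($60), Car 63→Request R7 ($65) — total 49+34+52+60+65 = $260.
Row-greedy (each driver in turn takes its best remaining request) gives $201, worse by 59.
Next-best assignment: Car 106→Request R3, Car 91→Request R1, Car 70→Request R7, Car 58→Request R2, Car 63→Request R5 = $251.
Car 91's own top request is Request R1 ($53), but forcing Car 91→Request R1 and reassigning the rest optimally gives only $251 — worse by 9.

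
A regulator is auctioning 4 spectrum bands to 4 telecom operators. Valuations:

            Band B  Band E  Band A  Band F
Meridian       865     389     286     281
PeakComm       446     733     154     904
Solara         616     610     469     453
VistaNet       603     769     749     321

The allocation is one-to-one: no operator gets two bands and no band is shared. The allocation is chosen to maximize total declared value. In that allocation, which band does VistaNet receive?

This is the linear assignment problem.
Optimal: Meridian→Band B ($865M), PeakComm→Band F ($904M), Solara→Band E ($610M), VistaNet→Band A ($749M) — total 865+904+610+749 = $3128M.
Swapping PeakComm↔VistaNet (PeakComm→Band A $154M, VistaNet→Band F $321M) loses 1178.
VistaNet's own top band is Band E ($769M), but forcing VistaNet→Band E and reassigning the rest optimally gives only $3007M — worse by 121.

VistaNet receives Band A.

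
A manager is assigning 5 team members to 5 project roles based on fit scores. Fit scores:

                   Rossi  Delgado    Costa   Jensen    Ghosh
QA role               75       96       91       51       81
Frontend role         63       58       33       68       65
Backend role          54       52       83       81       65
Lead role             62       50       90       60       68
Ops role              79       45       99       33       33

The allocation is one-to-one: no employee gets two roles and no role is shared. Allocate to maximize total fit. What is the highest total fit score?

Treat this as an assignment problem: match each employee to one role.
Optimal: Rossi→Ops role (79 pts), Delgado→QA role (96 pts), Costa→Lead role (90 pts), Jensen→Backend role (81 pts), Ghosh→Frontend role (65 pts) — total 79+96+90+81+65 = 411 pts.
Max-entry greedy (repeatedly take the single best remaining cell) gives 407 pts, worse by 4.
Next-best assignment: Rossi→Frontend role, Delgado→QA role, Costa→Ops role, Jensen→Backend role, Ghosh→Lead role = 407 pts.
Every other assignment is strictly worse.

Maximum total: 411 pts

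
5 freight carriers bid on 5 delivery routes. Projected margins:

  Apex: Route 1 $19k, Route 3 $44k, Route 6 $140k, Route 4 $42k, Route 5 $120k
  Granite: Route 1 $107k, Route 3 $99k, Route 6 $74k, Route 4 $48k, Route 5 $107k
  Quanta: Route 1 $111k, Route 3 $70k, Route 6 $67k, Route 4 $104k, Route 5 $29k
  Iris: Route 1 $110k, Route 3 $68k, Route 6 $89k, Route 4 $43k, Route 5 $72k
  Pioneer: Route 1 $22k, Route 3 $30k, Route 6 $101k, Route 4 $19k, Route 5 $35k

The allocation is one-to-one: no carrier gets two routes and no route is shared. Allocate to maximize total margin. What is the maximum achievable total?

Max total: $534k

Treat this as an assignment problem: match each carrier to one route.
Optimal: Apex→Route 5 ($120k), Granite→Route 3 ($99k), Quanta→Route 4 ($104k), Iris→Route 1 ($110k), Pioneer→Route 6 ($101k) — total 120+99+104+110+101 = $534k.
Row-greedy (each carrier in turn takes its best remaining route) gives $453k, worse by 81.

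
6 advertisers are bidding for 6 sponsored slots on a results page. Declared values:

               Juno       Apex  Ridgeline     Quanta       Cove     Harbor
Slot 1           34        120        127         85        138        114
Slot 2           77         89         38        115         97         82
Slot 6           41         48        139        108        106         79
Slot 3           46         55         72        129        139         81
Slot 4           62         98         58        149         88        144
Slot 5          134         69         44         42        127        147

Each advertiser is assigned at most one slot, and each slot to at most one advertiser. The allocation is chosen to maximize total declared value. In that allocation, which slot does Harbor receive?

Optimal: Juno→Slot 5 ($134), Apex→Slot 1 ($120), Ridgeline→Slot 6 ($139), Quanta→Slot 2 ($115), Cove→Slot 3 ($139), Harbor→Slot 4 ($144) — total 134+120+139+115+139+144 = $791.
Column-greedy (each slot in turn goes to its best remaining advertiser) gives $705, worse by 86.
Checked against all permutations: $791 is optimal.
Harbor's own top slot is Slot 5 ($147), but forcing Harbor→Slot 5 and reassigning the rest optimally gives only $771 — worse by 20.

Harbor receives Slot 4.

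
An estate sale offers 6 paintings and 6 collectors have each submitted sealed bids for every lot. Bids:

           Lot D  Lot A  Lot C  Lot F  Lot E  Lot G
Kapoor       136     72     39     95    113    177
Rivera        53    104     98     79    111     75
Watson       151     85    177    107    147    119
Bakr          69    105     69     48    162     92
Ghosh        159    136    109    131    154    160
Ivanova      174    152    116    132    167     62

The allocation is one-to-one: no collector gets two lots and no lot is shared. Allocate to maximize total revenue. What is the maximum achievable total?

Max total: $925

Treat this as an assignment problem: match each collector to one lot.
Optimal: Kapoor→Lot G ($177), Rivera→Lot A ($104), Watson→Lot C ($177), Bakr→Lot E ($162), Ghosh→Lot F ($131), Ivanova→Lot D ($174) — total 177+104+177+162+131+174 = $925.
Max-entry greedy (repeatedly take the single best remaining cell) gives $905, worse by 20.
No other one-to-one assignment exceeds $925.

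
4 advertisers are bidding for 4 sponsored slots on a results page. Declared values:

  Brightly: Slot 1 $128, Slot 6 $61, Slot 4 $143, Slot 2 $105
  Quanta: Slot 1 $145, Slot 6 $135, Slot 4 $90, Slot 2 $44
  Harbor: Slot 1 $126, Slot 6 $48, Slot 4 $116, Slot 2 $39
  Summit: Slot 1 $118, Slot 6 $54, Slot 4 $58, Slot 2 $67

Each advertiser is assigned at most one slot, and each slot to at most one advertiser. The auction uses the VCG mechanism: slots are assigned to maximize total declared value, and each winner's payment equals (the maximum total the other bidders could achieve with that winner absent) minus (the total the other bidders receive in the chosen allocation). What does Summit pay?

Summit pays $48.

Efficient allocation: Brightly→Slot 2 ($105), Quanta→Slot 6 ($135), Harbor→Slot 4 ($116), Summit→Slot 1 ($118); total welfare W = $474.
Summit receives Slot 1 at value $118, so the others get W − 118 = $356.
Without Summit: best allocation of the remaining 3 bidders over all 4 slots is Brightly→Slot 4 ($143), Quanta→Slot 6 ($135), Harbor→Slot 1 ($126), total $404.
VCG payment = (others' best without Summit) − (others' welfare with Summit) = 404 − 356 = $48.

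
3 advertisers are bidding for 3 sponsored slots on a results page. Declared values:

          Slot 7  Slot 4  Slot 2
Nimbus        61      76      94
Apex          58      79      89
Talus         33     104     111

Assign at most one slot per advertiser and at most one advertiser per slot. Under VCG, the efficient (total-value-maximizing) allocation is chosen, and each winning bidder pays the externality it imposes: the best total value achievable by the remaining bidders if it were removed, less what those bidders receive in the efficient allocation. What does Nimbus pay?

Nimbus pays $31.

Efficient allocation: Nimbus→Slot 2 ($94), Apex→Slot 7 ($58), Talus→Slot 4 ($104); total welfare W = $256.
Nimbus receives Slot 2 at value $94, so the others get W − 94 = $162.
Without Nimbus: best allocation of the remaining 2 bidders over all 3 slots is Apex→Slot 2 ($89), Talus→Slot 4 ($104), total $193.
VCG payment = (others' best without Nimbus) − (others' welfare with Nimbus) = 193 − 162 = $31.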